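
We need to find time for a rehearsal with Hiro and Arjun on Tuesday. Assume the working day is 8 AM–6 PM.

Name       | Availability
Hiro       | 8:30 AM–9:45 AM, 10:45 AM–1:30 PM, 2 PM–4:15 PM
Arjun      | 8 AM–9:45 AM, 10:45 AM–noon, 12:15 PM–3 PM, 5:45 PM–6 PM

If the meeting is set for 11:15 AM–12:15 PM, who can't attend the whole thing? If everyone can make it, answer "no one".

Arjun

Hiro: free for 11:15-12:15. Arjun: not fully free for 11:15-12:15.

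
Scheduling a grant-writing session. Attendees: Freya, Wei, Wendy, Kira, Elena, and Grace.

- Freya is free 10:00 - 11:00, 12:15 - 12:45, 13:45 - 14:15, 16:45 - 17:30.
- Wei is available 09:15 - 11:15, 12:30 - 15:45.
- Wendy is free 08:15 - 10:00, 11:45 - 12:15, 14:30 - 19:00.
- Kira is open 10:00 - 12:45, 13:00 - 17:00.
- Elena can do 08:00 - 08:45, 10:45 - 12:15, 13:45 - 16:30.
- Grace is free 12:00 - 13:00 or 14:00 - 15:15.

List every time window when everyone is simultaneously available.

Freya ∩ Wei: 10:00-11:00, 12:30-12:45, 13:45-14:15.
Freya ∩ Wei ∩ Wendy: ∅.
Freya ∩ Wei ∩ Wendy ∩ Kira: ∅.
Freya ∩ Wei ∩ Wendy ∩ Kira ∩ Elena: ∅.
Freya ∩ Wei ∩ Wendy ∩ Kira ∩ Elena ∩ Grace: ∅.
There is no time when everyone is free.

none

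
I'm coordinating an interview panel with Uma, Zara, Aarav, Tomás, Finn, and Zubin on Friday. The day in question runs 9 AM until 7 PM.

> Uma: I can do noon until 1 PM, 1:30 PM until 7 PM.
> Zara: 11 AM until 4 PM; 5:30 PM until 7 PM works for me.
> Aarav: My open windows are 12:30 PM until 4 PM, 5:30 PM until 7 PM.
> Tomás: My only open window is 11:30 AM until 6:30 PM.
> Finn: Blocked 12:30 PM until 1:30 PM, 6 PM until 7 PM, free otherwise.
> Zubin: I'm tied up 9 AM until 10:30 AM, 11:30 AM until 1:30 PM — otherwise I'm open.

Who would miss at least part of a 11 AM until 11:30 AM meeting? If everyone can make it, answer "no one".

Uma free: 12:00-13:00, 13:30-19:00.
Zara free: 11:00-16:00, 17:30-19:00.
Aarav free: 12:30-16:00, 17:30-19:00.
Tomás free: 11:30-18:30.
Finn free: 09:00-12:30, 13:30-18:00 (invert busy blocks within the working day).
Zubin free: 10:30-11:30, 13:30-19:00 (invert busy blocks within the working day).
Uma: not fully free for 11:00-11:30. Zara: free for 11:00-11:30. Aarav: not fully free for 11:00-11:30. Tomás: not fully free for 11:00-11:30. Finn: free for 11:00-11:30. Zubin: free for 11:00-11:30.

Aarav, Tomás, Uma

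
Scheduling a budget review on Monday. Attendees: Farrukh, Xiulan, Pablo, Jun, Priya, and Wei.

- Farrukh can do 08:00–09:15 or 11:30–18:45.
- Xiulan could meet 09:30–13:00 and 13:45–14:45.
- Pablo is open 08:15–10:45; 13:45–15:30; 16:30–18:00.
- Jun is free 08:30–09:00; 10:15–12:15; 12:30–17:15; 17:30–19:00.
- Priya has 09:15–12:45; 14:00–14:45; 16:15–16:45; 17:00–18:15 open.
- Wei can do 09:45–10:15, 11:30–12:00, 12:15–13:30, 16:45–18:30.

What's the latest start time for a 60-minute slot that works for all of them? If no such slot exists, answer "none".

Farrukh ∩ Xiulan: 11:30-13:00, 13:45-14:45.
Farrukh ∩ Xiulan ∩ Pablo: 13:45-14:45.
Farrukh ∩ Xiulan ∩ Pablo ∩ Jun: 13:45-14:45.
Farrukh ∩ Xiulan ∩ Pablo ∩ Jun ∩ Priya: 14:00-14:45.
Farrukh ∩ Xiulan ∩ Pablo ∩ Jun ∩ Priya ∩ Wei: ∅.
There is no time when everyone is free.
No common window is at least 60 minutes long.

none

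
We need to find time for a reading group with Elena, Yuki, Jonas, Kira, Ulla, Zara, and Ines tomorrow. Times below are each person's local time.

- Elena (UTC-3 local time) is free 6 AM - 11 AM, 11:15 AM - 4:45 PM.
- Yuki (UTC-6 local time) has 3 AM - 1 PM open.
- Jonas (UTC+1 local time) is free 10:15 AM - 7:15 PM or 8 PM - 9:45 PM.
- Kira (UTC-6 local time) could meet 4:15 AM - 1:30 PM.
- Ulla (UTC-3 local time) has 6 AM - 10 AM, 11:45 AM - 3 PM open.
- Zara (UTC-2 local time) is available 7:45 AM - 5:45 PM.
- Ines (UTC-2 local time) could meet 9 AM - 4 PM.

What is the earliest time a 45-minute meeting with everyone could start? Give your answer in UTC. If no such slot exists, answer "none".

Elena in UTC: 09:00-14:00, 14:15-19:45 (add 3h to convert from UTC-3).
Yuki in UTC: 09:00-19:00 (add 6h to convert from UTC-6).
Jonas in UTC: 09:15-18:15, 19:00-20:45 (subtract 1h to convert from UTC+1).
Kira in UTC: 10:15-19:30 (add 6h to convert from UTC-6).
Ulla in UTC: 09:00-13:00, 14:45-18:00 (add 3h to convert from UTC-3).
Zara in UTC: 09:45-19:45 (add 2h to convert from UTC-2).
Ines in UTC: 11:00-18:00 (add 2h to convert from UTC-2).
Elena ∩ Yuki: 09:00-14:00, 14:15-19:00.
Elena ∩ Yuki ∩ Jonas: 09:15-14:00, 14:15-18:15.
Elena ∩ Yuki ∩ Jonas ∩ Kira: 10:15-14:00, 14:15-18:15.
Elena ∩ Yuki ∩ Jonas ∩ Kira ∩ Ulla: 10:15-13:00, 14:45-18:00.
Elena ∩ Yuki ∩ Jonas ∩ Kira ∩ Ulla ∩ Zara: 10:15-13:00, 14:45-18:00.
Elena ∩ Yuki ∩ Jonas ∩ Kira ∩ Ulla ∩ Zara ∩ Ines: 11:00-13:00, 14:45-18:00.
The first common window of at least 45 minutes is 11:00-13:00, so the earliest start is 11:00.

11:00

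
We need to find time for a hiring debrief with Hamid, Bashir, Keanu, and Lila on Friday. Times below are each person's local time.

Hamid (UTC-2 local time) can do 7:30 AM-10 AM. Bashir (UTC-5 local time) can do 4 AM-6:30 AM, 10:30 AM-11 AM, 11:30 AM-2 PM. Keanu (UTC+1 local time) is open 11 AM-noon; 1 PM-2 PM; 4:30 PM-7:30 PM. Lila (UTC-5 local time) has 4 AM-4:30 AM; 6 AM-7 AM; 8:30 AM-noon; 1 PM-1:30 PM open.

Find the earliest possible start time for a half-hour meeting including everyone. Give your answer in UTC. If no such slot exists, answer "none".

Hamid in UTC: 09:30-12:00 (add 2h to convert from UTC-2).
Bashir in UTC: 09:00-11:30, 15:30-16:00, 16:30-19:00 (add 5h to convert from UTC-5).
Keanu in UTC: 10:00-11:00, 12:00-13:00, 15:30-18:30 (subtract 1h to convert from UTC+1).
Lila in UTC: 09:00-09:30, 11:00-12:00, 13:30-17:00, 18:00-18:30 (add 5h to convert from UTC-5).
Hamid ∩ Bashir: 09:30-11:30.
Hamid ∩ Bashir ∩ Keanu: 10:00-11:00.
Hamid ∩ Bashir ∩ Keanu ∩ Lila: ∅.
There is no time when everyone is free.
No common window is at least 30 minutes long.

none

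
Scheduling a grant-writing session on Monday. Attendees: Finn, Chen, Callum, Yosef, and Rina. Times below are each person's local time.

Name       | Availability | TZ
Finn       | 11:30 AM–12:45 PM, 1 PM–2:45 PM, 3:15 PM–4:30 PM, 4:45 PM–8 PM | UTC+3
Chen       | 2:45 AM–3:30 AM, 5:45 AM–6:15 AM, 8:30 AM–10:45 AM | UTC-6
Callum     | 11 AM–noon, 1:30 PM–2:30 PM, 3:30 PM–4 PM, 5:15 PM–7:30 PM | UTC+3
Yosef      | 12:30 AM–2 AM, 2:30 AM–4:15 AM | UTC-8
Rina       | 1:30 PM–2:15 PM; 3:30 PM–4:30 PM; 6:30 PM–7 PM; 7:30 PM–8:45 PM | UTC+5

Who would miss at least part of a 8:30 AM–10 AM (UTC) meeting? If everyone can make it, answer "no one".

Callum, Chen, Finn, Rina

Finn in UTC: 08:30-09:45, 10:00-11:45, 12:15-13:30, 13:45-17:00 (subtract 3h to convert from UTC+3).
Chen in UTC: 08:45-09:30, 11:45-12:15, 14:30-16:45 (add 6h to convert from UTC-6).
Callum in UTC: 08:00-09:00, 10:30-11:30, 12:30-13:00, 14:15-16:30 (subtract 3h to convert from UTC+3).
Yosef in UTC: 08:30-10:00, 10:30-12:15 (add 8h to convert from UTC-8).
Rina in UTC: 08:30-09:15, 10:30-11:30, 13:30-14:00, 14:30-15:45 (subtract 5h to convert from UTC+5).
Finn: not fully free for 08:30-10:00. Chen: not fully free for 08:30-10:00. Callum: not fully free for 08:30-10:00. Yosef: free for 08:30-10:00. Rina: not fully free for 08:30-10:00.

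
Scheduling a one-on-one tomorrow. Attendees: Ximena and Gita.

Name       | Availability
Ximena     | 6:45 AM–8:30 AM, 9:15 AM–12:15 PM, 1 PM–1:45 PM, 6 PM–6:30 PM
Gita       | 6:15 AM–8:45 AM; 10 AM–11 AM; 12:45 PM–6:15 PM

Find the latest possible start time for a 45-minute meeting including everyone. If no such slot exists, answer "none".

13:00

Ximena ∩ Gita: 06:45-08:30, 10:00-11:00, 13:00-13:45, 18:00-18:15.
The last common window of at least 45 minutes is 13:00-13:45; a 45-minute meeting can start as late as 13:00 and still end by 13:45.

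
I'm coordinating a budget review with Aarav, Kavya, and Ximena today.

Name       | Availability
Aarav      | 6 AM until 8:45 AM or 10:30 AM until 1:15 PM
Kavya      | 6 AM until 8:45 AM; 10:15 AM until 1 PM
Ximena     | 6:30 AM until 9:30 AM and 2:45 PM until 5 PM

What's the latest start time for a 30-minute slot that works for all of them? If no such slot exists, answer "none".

Aarav ∩ Kavya: 06:00-08:45, 10:30-13:00.
Aarav ∩ Kavya ∩ Ximena: 06:30-08:45.
Those are the intersection windows.
The last common window of at least 30 minutes is 06:30-08:45; a 30-minute meeting can start as late as 08:15 and still end by 08:45.

08:15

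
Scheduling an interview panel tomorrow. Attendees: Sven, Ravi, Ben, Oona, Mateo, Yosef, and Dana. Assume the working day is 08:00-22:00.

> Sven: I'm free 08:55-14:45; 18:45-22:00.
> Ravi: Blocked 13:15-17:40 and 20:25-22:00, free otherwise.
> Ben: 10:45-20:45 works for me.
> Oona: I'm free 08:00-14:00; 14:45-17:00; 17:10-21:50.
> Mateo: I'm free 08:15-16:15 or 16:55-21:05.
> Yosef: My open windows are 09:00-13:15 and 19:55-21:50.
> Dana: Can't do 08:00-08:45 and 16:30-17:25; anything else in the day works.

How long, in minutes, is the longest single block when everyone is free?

Sven free: 08:55-14:45, 18:45-22:00.
Ravi free: 08:00-13:15, 17:40-20:25 (invert busy blocks within the working day).
Ben free: 10:45-20:45.
Oona free: 08:00-14:00, 14:45-17:00, 17:10-21:50.
Mateo free: 08:15-16:15, 16:55-21:05.
Yosef free: 09:00-13:15, 19:55-21:50.
Dana free: 08:45-16:30, 17:25-22:00 (invert busy blocks within the working day).
Sven ∩ Ravi: 08:55-13:15, 18:45-20:25.
Sven ∩ Ravi ∩ Ben: 10:45-13:15, 18:45-20:25.
Sven ∩ Ravi ∩ Ben ∩ Oona: 10:45-13:15, 18:45-20:25.
Sven ∩ Ravi ∩ Ben ∩ Oona ∩ Mateo: 10:45-13:15, 18:45-20:25.
Sven ∩ Ravi ∩ Ben ∩ Oona ∩ Mateo ∩ Yosef: 10:45-13:15, 19:55-20:25.
Sven ∩ Ravi ∩ Ben ∩ Oona ∩ Mateo ∩ Yosef ∩ Dana: 10:45-13:15, 19:55-20:25.
The longest is 10:45-13:15 at 150 minutes.

150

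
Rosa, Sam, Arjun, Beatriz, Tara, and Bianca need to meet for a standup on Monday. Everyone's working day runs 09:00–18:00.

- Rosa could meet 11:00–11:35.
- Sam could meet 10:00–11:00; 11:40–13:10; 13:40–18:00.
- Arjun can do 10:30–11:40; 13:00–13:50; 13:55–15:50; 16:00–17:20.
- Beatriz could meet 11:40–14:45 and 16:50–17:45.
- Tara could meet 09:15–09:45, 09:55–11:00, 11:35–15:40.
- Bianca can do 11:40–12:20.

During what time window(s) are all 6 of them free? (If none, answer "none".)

none

Rosa ∩ Sam: ∅.
Rosa ∩ Sam ∩ Arjun: ∅.
Rosa ∩ Sam ∩ Arjun ∩ Beatriz: ∅.
Rosa ∩ Sam ∩ Arjun ∩ Beatriz ∩ Tara: ∅.
Rosa ∩ Sam ∩ Arjun ∩ Beatriz ∩ Tara ∩ Bianca: ∅.
There is no time when everyone is free.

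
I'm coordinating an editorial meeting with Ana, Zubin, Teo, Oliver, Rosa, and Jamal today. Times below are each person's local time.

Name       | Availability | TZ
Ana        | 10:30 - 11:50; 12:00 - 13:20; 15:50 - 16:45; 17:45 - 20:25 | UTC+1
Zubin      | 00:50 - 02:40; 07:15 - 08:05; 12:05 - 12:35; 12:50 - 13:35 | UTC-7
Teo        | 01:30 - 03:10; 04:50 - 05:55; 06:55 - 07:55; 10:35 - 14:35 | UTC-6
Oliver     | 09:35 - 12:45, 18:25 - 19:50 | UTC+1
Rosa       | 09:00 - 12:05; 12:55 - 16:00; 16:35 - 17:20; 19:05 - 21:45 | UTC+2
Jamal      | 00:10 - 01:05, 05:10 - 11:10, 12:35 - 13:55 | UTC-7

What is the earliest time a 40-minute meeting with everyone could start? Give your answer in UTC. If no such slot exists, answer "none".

none

Ana in UTC: 09:30-10:50, 11:00-12:20, 14:50-15:45, 16:45-19:25 (subtract 1h to convert from UTC+1).
Zubin in UTC: 07:50-09:40, 14:15-15:05, 19:05-19:35, 19:50-20:35 (add 7h to convert from UTC-7).
Teo in UTC: 07:30-09:10, 10:50-11:55, 12:55-13:55, 16:35-20:35 (add 6h to convert from UTC-6).
Oliver in UTC: 08:35-11:45, 17:25-18:50 (subtract 1h to convert from UTC+1).
Rosa in UTC: 07:00-10:05, 10:55-14:00, 14:35-15:20, 17:05-19:45 (subtract 2h to convert from UTC+2).
Jamal in UTC: 07:10-08:05, 12:10-18:10, 19:35-20:55 (add 7h to convert from UTC-7).
Ana ∩ Zubin: 09:30-09:40, 14:50-15:05, 19:05-19:25.
Ana ∩ Zubin ∩ Teo: 19:05-19:25.
Ana ∩ Zubin ∩ Teo ∩ Oliver: ∅.
Ana ∩ Zubin ∩ Teo ∩ Oliver ∩ Rosa: ∅.
Ana ∩ Zubin ∩ Teo ∩ Oliver ∩ Rosa ∩ Jamal: ∅.
There is no time when everyone is free.
No common window is at least 40 minutes long.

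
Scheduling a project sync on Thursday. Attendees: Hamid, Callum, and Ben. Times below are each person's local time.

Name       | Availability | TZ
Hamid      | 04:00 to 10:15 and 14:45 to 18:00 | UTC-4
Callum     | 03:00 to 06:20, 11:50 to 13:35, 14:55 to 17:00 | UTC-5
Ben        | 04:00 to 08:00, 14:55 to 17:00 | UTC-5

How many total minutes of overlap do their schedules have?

265

Hamid in UTC: 08:00-14:15, 18:45-22:00 (add 4h to convert from UTC-4).
Callum in UTC: 08:00-11:20, 16:50-18:35, 19:55-22:00 (add 5h to convert from UTC-5).
Ben in UTC: 09:00-13:00, 19:55-22:00 (add 5h to convert from UTC-5).
Hamid ∩ Callum: 08:00-11:20, 19:55-22:00.
Hamid ∩ Callum ∩ Ben: 09:00-11:20, 19:55-22:00.
Summing the common windows: 140 + 125 = 265 minutes.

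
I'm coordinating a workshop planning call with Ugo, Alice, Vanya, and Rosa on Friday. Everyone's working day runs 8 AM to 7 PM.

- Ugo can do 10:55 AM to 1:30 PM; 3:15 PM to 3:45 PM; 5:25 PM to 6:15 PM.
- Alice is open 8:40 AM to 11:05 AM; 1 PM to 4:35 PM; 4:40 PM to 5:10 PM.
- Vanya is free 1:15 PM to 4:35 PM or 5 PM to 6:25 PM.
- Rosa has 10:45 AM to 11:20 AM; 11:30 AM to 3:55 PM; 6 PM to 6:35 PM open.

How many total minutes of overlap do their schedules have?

45

Ugo ∩ Alice: 10:55-11:05, 13:00-13:30, 15:15-15:45.
Ugo ∩ Alice ∩ Vanya: 13:15-13:30, 15:15-15:45.
Ugo ∩ Alice ∩ Vanya ∩ Rosa: 13:15-13:30, 15:15-15:45.
Summing the common windows: 15 + 30 = 45 minutes.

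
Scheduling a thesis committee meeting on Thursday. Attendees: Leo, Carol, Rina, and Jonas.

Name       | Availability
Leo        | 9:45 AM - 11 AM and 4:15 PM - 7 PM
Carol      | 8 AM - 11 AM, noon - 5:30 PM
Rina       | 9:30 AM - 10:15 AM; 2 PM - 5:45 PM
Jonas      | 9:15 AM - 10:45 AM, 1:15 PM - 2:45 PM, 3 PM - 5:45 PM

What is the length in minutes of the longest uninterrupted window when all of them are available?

75

Leo ∩ Carol: 09:45-11:00, 16:15-17:30.
Leo ∩ Carol ∩ Rina: 09:45-10:15, 16:15-17:30.
Leo ∩ Carol ∩ Rina ∩ Jonas: 09:45-10:15, 16:15-17:30.
So the common availability across everyone is 09:45-10:15, 16:15-17:30.
The longest is 16:15-17:30 at 75 minutes.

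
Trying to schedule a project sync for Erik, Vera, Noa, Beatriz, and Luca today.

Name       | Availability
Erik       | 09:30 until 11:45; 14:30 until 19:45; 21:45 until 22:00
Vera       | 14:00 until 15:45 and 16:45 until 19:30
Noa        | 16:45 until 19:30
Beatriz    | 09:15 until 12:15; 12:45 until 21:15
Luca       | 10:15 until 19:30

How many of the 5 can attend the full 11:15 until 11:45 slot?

Erik, Beatriz, and Luca can make the full 11:15-11:45 slot — that's 3.

3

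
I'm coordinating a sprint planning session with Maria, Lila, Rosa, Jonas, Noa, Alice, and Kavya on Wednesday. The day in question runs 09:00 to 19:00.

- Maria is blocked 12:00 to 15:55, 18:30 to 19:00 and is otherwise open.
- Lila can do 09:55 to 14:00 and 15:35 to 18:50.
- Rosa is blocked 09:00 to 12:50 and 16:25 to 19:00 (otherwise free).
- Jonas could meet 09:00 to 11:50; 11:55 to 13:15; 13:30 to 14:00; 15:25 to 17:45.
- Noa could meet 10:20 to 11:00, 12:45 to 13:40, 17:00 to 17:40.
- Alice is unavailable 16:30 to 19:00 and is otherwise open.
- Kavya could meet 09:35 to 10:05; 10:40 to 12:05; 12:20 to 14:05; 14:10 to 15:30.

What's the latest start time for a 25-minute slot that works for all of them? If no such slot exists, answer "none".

Maria free: 09:00-12:00, 15:55-18:30 (invert busy blocks within the working day).
Lila free: 09:55-14:00, 15:35-18:50.
Rosa free: 12:50-16:25 (invert busy blocks within the working day).
Jonas free: 09:00-11:50, 11:55-13:15, 13:30-14:00, 15:25-17:45.
Noa free: 10:20-11:00, 12:45-13:40, 17:00-17:40.
Alice free: 09:00-16:30 (invert busy blocks within the working day).
Kavya free: 09:35-10:05, 10:40-12:05, 12:20-14:05, 14:10-15:30.
Maria ∩ Lila: 09:55-12:00, 15:55-18:30.
Maria ∩ Lila ∩ Rosa: 15:55-16:25.
Maria ∩ Lila ∩ Rosa ∩ Jonas: 15:55-16:25.
Maria ∩ Lila ∩ Rosa ∩ Jonas ∩ Noa: ∅.
Maria ∩ Lila ∩ Rosa ∩ Jonas ∩ Noa ∩ Alice: ∅.
Maria ∩ Lila ∩ Rosa ∩ Jonas ∩ Noa ∩ Alice ∩ Kavya: ∅.
There is no time when everyone is free.
No common window is at least 25 minutes long.

none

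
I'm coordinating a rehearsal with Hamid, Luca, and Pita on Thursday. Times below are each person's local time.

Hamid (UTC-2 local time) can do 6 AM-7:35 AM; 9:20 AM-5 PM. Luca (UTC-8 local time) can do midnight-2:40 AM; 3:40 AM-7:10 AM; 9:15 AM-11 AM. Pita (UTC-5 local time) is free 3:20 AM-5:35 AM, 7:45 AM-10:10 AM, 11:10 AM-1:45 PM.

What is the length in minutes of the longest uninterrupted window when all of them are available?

145

Hamid in UTC: 08:00-09:35, 11:20-19:00 (add 2h to convert from UTC-2).
Luca in UTC: 08:00-10:40, 11:40-15:10, 17:15-19:00 (add 8h to convert from UTC-8).
Pita in UTC: 08:20-10:35, 12:45-15:10, 16:10-18:45 (add 5h to convert from UTC-5).
Hamid ∩ Luca: 08:00-09:35, 11:40-15:10, 17:15-19:00.
Hamid ∩ Luca ∩ Pita: 08:20-09:35, 12:45-15:10, 17:15-18:45.
The longest is 12:45-15:10 at 145 minutes.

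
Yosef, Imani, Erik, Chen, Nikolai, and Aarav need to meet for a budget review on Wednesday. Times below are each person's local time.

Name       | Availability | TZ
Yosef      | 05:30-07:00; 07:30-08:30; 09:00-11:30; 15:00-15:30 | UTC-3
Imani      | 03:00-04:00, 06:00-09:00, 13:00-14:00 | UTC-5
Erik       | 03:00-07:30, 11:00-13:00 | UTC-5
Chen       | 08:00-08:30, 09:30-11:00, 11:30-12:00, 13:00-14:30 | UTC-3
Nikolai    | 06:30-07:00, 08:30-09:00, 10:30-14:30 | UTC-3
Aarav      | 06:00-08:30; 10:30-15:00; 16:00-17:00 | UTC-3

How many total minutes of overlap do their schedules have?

Yosef in UTC: 08:30-10:00, 10:30-11:30, 12:00-14:30, 18:00-18:30 (add 3h to convert from UTC-3).
Imani in UTC: 08:00-09:00, 11:00-14:00, 18:00-19:00 (add 5h to convert from UTC-5).
Erik in UTC: 08:00-12:30, 16:00-18:00 (add 5h to convert from UTC-5).
Chen in UTC: 11:00-11:30, 12:30-14:00, 14:30-15:00, 16:00-17:30 (add 3h to convert from UTC-3).
Nikolai in UTC: 09:30-10:00, 11:30-12:00, 13:30-17:30 (add 3h to convert from UTC-3).
Aarav in UTC: 09:00-11:30, 13:30-18:00, 19:00-20:00 (add 3h to convert from UTC-3).
Yosef ∩ Imani: 08:30-09:00, 11:00-11:30, 12:00-14:00, 18:00-18:30.
Yosef ∩ Imani ∩ Erik: 08:30-09:00, 11:00-11:30, 12:00-12:30.
Yosef ∩ Imani ∩ Erik ∩ Chen: 11:00-11:30.
Yosef ∩ Imani ∩ Erik ∩ Chen ∩ Nikolai: ∅.
Yosef ∩ Imani ∩ Erik ∩ Chen ∩ Nikolai ∩ Aarav: ∅.
There is no time when everyone is free.
There is no common window, so the total is 0 minutes.

0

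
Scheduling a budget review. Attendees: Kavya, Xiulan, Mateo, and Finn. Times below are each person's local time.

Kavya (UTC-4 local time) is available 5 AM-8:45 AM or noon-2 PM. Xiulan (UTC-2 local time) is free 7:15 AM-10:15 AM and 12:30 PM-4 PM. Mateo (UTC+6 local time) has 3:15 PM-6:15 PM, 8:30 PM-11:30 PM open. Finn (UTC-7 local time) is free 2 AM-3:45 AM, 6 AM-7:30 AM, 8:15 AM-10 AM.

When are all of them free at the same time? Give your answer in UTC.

09:15-10:45, 16:00-17:00

Kavya in UTC: 09:00-12:45, 16:00-18:00 (add 4h to convert from UTC-4).
Xiulan in UTC: 09:15-12:15, 14:30-18:00 (add 2h to convert from UTC-2).
Mateo in UTC: 09:15-12:15, 14:30-17:30 (subtract 6h to convert from UTC+6).
Finn in UTC: 09:00-10:45, 13:00-14:30, 15:15-17:00 (add 7h to convert from UTC-7).
Kavya ∩ Xiulan: 09:15-12:15, 16:00-18:00.
Kavya ∩ Xiulan ∩ Mateo: 09:15-12:15, 16:00-17:30.
Kavya ∩ Xiulan ∩ Mateo ∩ Finn: 09:15-10:45, 16:00-17:00.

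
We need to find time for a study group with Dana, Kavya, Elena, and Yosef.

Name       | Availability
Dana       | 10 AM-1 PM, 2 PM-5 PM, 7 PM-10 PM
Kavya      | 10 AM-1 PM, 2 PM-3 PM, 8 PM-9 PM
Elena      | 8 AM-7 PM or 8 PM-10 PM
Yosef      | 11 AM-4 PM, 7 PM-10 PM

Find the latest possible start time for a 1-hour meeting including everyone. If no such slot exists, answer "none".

Dana ∩ Kavya: 10:00-13:00, 14:00-15:00, 20:00-21:00.
Dana ∩ Kavya ∩ Elena: 10:00-13:00, 14:00-15:00, 20:00-21:00.
Dana ∩ Kavya ∩ Elena ∩ Yosef: 11:00-13:00, 14:00-15:00, 20:00-21:00.
So the common availability across everyone is 11:00-13:00, 14:00-15:00, 20:00-21:00.
The last common window of at least 60 minutes is 20:00-21:00; a 60-minute meeting can start as late as 20:00 and still end by 21:00.

20:00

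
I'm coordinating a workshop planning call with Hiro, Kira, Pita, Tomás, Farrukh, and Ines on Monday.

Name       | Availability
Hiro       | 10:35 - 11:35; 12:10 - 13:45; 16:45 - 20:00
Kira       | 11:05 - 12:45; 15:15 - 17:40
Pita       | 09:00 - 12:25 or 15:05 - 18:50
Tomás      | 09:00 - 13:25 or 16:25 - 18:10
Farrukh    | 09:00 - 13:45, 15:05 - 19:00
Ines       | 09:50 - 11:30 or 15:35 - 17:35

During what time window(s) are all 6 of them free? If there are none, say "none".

Hiro ∩ Kira: 11:05-11:35, 12:10-12:45, 16:45-17:40.
Hiro ∩ Kira ∩ Pita: 11:05-11:35, 12:10-12:25, 16:45-17:40.
Hiro ∩ Kira ∩ Pita ∩ Tomás: 11:05-11:35, 12:10-12:25, 16:45-17:40.
Hiro ∩ Kira ∩ Pita ∩ Tomás ∩ Farrukh: 11:05-11:35, 12:10-12:25, 16:45-17:40.
Hiro ∩ Kira ∩ Pita ∩ Tomás ∩ Farrukh ∩ Ines: 11:05-11:30, 16:45-17:35.

11:05-11:30, 16:45-17:35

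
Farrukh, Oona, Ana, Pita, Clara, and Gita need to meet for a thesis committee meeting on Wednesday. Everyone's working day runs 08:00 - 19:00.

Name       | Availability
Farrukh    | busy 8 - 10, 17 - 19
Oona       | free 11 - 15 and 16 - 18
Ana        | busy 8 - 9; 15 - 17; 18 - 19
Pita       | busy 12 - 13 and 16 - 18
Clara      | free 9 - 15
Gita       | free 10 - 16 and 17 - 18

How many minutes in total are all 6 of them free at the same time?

Farrukh free: 10:00-17:00 (invert busy blocks within the working day).
Oona free: 11:00-15:00, 16:00-18:00.
Ana free: 09:00-15:00, 17:00-18:00 (invert busy blocks within the working day).
Pita free: 08:00-12:00, 13:00-16:00, 18:00-19:00 (invert busy blocks within the working day).
Clara free: 09:00-15:00.
Gita free: 10:00-16:00, 17:00-18:00.
Farrukh ∩ Oona: 11:00-15:00, 16:00-17:00.
Farrukh ∩ Oona ∩ Ana: 11:00-15:00.
Farrukh ∩ Oona ∩ Ana ∩ Pita: 11:00-12:00, 13:00-15:00.
Farrukh ∩ Oona ∩ Ana ∩ Pita ∩ Clara: 11:00-12:00, 13:00-15:00.
Farrukh ∩ Oona ∩ Ana ∩ Pita ∩ Clara ∩ Gita: 11:00-12:00, 13:00-15:00.
Summing the common windows: 60 + 120 = 180 minutes.

180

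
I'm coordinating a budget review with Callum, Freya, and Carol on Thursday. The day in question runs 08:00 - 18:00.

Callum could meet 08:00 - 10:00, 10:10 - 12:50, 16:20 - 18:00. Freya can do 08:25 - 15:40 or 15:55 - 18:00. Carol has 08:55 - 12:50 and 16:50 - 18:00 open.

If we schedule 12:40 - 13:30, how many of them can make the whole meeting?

Freya can make the full 12:40-13:30 slot — that's 1.

1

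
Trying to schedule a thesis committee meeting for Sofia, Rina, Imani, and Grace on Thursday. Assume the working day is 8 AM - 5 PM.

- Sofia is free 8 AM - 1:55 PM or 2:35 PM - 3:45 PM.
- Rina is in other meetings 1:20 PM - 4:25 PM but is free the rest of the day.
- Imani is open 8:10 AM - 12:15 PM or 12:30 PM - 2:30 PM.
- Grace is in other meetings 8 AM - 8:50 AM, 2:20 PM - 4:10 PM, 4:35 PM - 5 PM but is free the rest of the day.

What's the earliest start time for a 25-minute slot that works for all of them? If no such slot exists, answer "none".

08:50

Sofia free: 08:00-13:55, 14:35-15:45.
Rina free: 08:00-13:20, 16:25-17:00 (invert busy blocks within the working day).
Imani free: 08:10-12:15, 12:30-14:30.
Grace free: 08:50-14:20, 16:10-16:35 (invert busy blocks within the working day).
Sofia ∩ Rina: 08:00-13:20.
Sofia ∩ Rina ∩ Imani: 08:10-12:15, 12:30-13:20.
Sofia ∩ Rina ∩ Imani ∩ Grace: 08:50-12:15, 12:30-13:20.
So the common availability across everyone is 08:50-12:15, 12:30-13:20.
The first common window of at least 25 minutes is 08:50-12:15, so the earliest start is 08:50.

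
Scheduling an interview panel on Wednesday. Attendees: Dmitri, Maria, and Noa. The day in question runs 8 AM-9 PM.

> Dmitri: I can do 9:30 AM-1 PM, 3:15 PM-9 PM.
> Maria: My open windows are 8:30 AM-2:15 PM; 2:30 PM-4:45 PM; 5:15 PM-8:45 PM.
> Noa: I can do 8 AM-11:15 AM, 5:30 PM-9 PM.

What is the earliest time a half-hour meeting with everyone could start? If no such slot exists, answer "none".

Dmitri ∩ Maria: 09:30-13:00, 15:15-16:45, 17:15-20:45.
Dmitri ∩ Maria ∩ Noa: 09:30-11:15, 17:30-20:45.
The first common window of at least 30 minutes is 09:30-11:15, so the earliest start is 09:30.

09:30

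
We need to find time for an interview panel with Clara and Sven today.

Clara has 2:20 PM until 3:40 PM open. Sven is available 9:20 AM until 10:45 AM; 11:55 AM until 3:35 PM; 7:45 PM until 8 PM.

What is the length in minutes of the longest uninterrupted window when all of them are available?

75

Clara ∩ Sven: 14:20-15:35.
Those are the intersection windows.
The longest is 14:20-15:35 at 75 minutes.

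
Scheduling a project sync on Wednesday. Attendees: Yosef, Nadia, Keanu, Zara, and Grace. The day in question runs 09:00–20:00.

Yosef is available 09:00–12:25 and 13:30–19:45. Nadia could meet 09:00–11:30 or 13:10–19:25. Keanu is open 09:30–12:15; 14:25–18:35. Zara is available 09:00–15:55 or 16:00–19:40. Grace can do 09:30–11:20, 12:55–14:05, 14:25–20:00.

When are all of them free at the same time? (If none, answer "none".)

Yosef ∩ Nadia: 09:00-11:30, 13:30-19:25.
Yosef ∩ Nadia ∩ Keanu: 09:30-11:30, 14:25-18:35.
Yosef ∩ Nadia ∩ Keanu ∩ Zara: 09:30-11:30, 14:25-15:55, 16:00-18:35.
Yosef ∩ Nadia ∩ Keanu ∩ Zara ∩ Grace: 09:30-11:20, 14:25-15:55, 16:00-18:35.

09:30-11:20, 14:25-15:55, 16:00-18:35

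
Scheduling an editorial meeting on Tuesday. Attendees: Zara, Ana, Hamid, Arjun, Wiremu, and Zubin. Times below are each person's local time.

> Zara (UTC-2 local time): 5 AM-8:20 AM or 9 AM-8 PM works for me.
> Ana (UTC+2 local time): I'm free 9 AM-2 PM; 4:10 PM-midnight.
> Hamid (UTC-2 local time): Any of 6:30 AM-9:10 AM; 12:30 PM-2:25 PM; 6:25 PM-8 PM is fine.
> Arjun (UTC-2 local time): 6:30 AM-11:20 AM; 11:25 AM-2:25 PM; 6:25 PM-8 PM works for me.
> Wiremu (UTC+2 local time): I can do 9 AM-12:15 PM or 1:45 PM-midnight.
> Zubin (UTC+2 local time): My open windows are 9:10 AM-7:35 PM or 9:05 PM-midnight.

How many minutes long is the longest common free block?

Zara in UTC: 07:00-10:20, 11:00-22:00 (add 2h to convert from UTC-2).
Ana in UTC: 07:00-12:00, 14:10-22:00 (subtract 2h to convert from UTC+2).
Hamid in UTC: 08:30-11:10, 14:30-16:25, 20:25-22:00 (add 2h to convert from UTC-2).
Arjun in UTC: 08:30-13:20, 13:25-16:25, 20:25-22:00 (add 2h to convert from UTC-2).
Wiremu in UTC: 07:00-10:15, 11:45-22:00 (subtract 2h to convert from UTC+2).
Zubin in UTC: 07:10-17:35, 19:05-22:00 (subtract 2h to convert from UTC+2).
Zara ∩ Ana: 07:00-10:20, 11:00-12:00, 14:10-22:00.
Zara ∩ Ana ∩ Hamid: 08:30-10:20, 11:00-11:10, 14:30-16:25, 20:25-22:00.
Zara ∩ Ana ∩ Hamid ∩ Arjun: 08:30-10:20, 11:00-11:10, 14:30-16:25, 20:25-22:00.
Zara ∩ Ana ∩ Hamid ∩ Arjun ∩ Wiremu: 08:30-10:15, 14:30-16:25, 20:25-22:00.
Zara ∩ Ana ∩ Hamid ∩ Arjun ∩ Wiremu ∩ Zubin: 08:30-10:15, 14:30-16:25, 20:25-22:00.
The longest is 14:30-16:25 at 115 minutes.

115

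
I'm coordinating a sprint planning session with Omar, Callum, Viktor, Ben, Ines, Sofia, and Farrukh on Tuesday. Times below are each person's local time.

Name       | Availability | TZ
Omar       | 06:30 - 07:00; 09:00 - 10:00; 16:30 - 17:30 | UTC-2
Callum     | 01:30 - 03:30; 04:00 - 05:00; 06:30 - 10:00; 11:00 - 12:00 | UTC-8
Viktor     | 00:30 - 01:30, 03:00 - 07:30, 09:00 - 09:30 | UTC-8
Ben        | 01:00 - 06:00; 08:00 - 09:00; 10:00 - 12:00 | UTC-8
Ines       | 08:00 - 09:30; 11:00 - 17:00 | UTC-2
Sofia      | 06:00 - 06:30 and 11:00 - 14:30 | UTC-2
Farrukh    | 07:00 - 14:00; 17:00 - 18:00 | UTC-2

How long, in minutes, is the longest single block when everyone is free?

0

Omar in UTC: 08:30-09:00, 11:00-12:00, 18:30-19:30 (add 2h to convert from UTC-2).
Callum in UTC: 09:30-11:30, 12:00-13:00, 14:30-18:00, 19:00-20:00 (add 8h to convert from UTC-8).
Viktor in UTC: 08:30-09:30, 11:00-15:30, 17:00-17:30 (add 8h to convert from UTC-8).
Ben in UTC: 09:00-14:00, 16:00-17:00, 18:00-20:00 (add 8h to convert from UTC-8).
Ines in UTC: 10:00-11:30, 13:00-19:00 (add 2h to convert from UTC-2).
Sofia in UTC: 08:00-08:30, 13:00-16:30 (add 2h to convert from UTC-2).
Farrukh in UTC: 09:00-16:00, 19:00-20:00 (add 2h to convert from UTC-2).
Omar ∩ Callum: 11:00-11:30, 19:00-19:30.
Omar ∩ Callum ∩ Viktor: 11:00-11:30.
Omar ∩ Callum ∩ Viktor ∩ Ben: 11:00-11:30.
Omar ∩ Callum ∩ Viktor ∩ Ben ∩ Ines: 11:00-11:30.
Omar ∩ Callum ∩ Viktor ∩ Ben ∩ Ines ∩ Sofia: ∅.
Omar ∩ Callum ∩ Viktor ∩ Ben ∩ Ines ∩ Sofia ∩ Farrukh: ∅.
There is no time when everyone is free.
No common window exists, so the longest block is 0 minutes.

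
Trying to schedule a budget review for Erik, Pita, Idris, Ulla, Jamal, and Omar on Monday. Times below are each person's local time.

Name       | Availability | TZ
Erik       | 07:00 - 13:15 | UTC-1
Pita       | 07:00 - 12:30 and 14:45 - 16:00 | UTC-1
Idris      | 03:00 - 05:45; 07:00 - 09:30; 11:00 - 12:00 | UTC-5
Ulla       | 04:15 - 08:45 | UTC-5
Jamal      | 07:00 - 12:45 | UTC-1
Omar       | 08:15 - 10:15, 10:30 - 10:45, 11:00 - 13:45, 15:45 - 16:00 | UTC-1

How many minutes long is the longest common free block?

90

Erik in UTC: 08:00-14:15 (add 1h to convert from UTC-1).
Pita in UTC: 08:00-13:30, 15:45-17:00 (add 1h to convert from UTC-1).
Idris in UTC: 08:00-10:45, 12:00-14:30, 16:00-17:00 (add 5h to convert from UTC-5).
Ulla in UTC: 09:15-13:45 (add 5h to convert from UTC-5).
Jamal in UTC: 08:00-13:45 (add 1h to convert from UTC-1).
Omar in UTC: 09:15-11:15, 11:30-11:45, 12:00-14:45, 16:45-17:00 (add 1h to convert from UTC-1).
Erik ∩ Pita: 08:00-13:30.
Erik ∩ Pita ∩ Idris: 08:00-10:45, 12:00-13:30.
Erik ∩ Pita ∩ Idris ∩ Ulla: 09:15-10:45, 12:00-13:30.
Erik ∩ Pita ∩ Idris ∩ Ulla ∩ Jamal: 09:15-10:45, 12:00-13:30.
Erik ∩ Pita ∩ Idris ∩ Ulla ∩ Jamal ∩ Omar: 09:15-10:45, 12:00-13:30.
The longest is 09:15-10:45 at 90 minutes.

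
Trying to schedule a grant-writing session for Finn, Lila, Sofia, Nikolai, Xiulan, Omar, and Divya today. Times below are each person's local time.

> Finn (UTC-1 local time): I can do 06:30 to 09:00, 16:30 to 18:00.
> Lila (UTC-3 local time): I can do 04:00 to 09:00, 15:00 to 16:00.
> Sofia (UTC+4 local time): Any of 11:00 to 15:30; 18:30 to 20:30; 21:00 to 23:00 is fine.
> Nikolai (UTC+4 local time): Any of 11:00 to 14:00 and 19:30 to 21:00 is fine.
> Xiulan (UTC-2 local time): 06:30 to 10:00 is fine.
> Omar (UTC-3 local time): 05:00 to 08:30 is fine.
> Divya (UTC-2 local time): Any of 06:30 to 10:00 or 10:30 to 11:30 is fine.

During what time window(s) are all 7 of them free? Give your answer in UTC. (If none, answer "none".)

08:30-10:00

Finn in UTC: 07:30-10:00, 17:30-19:00 (add 1h to convert from UTC-1).
Lila in UTC: 07:00-12:00, 18:00-19:00 (add 3h to convert from UTC-3).
Sofia in UTC: 07:00-11:30, 14:30-16:30, 17:00-19:00 (subtract 4h to convert from UTC+4).
Nikolai in UTC: 07:00-10:00, 15:30-17:00 (subtract 4h to convert from UTC+4).
Xiulan in UTC: 08:30-12:00 (add 2h to convert from UTC-2).
Omar in UTC: 08:00-11:30 (add 3h to convert from UTC-3).
Divya in UTC: 08:30-12:00, 12:30-13:30 (add 2h to convert from UTC-2).
Finn ∩ Lila: 07:30-10:00, 18:00-19:00.
Finn ∩ Lila ∩ Sofia: 07:30-10:00, 18:00-19:00.
Finn ∩ Lila ∩ Sofia ∩ Nikolai: 07:30-10:00.
Finn ∩ Lila ∩ Sofia ∩ Nikolai ∩ Xiulan: 08:30-10:00.
Finn ∩ Lila ∩ Sofia ∩ Nikolai ∩ Xiulan ∩ Omar: 08:30-10:00.
Finn ∩ Lila ∩ Sofia ∩ Nikolai ∩ Xiulan ∩ Omar ∩ Divya: 08:30-10:00.
Those are the intersection windows.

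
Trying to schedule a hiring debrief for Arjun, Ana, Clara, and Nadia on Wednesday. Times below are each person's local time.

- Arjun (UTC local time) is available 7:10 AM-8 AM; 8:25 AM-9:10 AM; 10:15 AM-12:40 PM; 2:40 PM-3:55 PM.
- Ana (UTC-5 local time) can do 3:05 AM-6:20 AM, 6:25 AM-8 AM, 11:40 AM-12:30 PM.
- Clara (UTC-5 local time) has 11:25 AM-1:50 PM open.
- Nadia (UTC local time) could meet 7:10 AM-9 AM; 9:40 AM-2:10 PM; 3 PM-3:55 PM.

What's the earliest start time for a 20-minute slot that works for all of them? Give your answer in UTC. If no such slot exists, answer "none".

none

Arjun in UTC: 07:10-08:00, 08:25-09:10, 10:15-12:40, 14:40-15:55.
Ana in UTC: 08:05-11:20, 11:25-13:00, 16:40-17:30 (add 5h to convert from UTC-5).
Clara in UTC: 16:25-18:50 (add 5h to convert from UTC-5).
Nadia in UTC: 07:10-09:00, 09:40-14:10, 15:00-15:55.
Arjun ∩ Ana: 08:25-09:10, 10:15-11:20, 11:25-12:40.
Arjun ∩ Ana ∩ Clara: ∅.
Arjun ∩ Ana ∩ Clara ∩ Nadia: ∅.
There is no time when everyone is free.
No common window is at least 20 minutes long.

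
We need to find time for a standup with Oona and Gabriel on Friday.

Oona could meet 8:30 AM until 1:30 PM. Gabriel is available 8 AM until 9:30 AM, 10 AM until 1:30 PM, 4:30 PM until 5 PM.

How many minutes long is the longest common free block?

Oona ∩ Gabriel: 08:30-09:30, 10:00-13:30.
The longest is 10:00-13:30 at 210 minutes.

210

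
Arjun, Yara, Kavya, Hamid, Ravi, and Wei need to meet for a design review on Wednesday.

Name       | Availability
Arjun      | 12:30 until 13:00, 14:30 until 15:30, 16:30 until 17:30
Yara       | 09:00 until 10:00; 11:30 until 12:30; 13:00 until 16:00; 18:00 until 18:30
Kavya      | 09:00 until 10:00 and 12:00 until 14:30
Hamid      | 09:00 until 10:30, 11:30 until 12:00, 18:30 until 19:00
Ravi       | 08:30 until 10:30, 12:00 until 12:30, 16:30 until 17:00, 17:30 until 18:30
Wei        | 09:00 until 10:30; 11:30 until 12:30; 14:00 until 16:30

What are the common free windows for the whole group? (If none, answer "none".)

none

Arjun ∩ Yara: 14:30-15:30.
Arjun ∩ Yara ∩ Kavya: ∅.
Arjun ∩ Yara ∩ Kavya ∩ Hamid: ∅.
Arjun ∩ Yara ∩ Kavya ∩ Hamid ∩ Ravi: ∅.
Arjun ∩ Yara ∩ Kavya ∩ Hamid ∩ Ravi ∩ Wei: ∅.
There is no time when everyone is free.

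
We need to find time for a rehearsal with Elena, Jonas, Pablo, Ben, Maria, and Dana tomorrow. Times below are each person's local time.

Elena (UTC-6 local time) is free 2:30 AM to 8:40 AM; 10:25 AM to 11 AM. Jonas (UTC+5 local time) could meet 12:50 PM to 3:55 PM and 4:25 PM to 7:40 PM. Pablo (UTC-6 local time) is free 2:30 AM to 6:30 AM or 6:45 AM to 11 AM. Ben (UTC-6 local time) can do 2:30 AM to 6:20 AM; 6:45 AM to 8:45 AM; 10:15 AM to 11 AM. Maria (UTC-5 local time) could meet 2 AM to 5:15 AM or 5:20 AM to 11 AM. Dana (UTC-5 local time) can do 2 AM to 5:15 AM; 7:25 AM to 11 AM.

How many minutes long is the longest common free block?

115

Elena in UTC: 08:30-14:40, 16:25-17:00 (add 6h to convert from UTC-6).
Jonas in UTC: 07:50-10:55, 11:25-14:40 (subtract 5h to convert from UTC+5).
Pablo in UTC: 08:30-12:30, 12:45-17:00 (add 6h to convert from UTC-6).
Ben in UTC: 08:30-12:20, 12:45-14:45, 16:15-17:00 (add 6h to convert from UTC-6).
Maria in UTC: 07:00-10:15, 10:20-16:00 (add 5h to convert from UTC-5).
Dana in UTC: 07:00-10:15, 12:25-16:00 (add 5h to convert from UTC-5).
Elena ∩ Jonas: 08:30-10:55, 11:25-14:40.
Elena ∩ Jonas ∩ Pablo: 08:30-10:55, 11:25-12:30, 12:45-14:40.
Elena ∩ Jonas ∩ Pablo ∩ Ben: 08:30-10:55, 11:25-12:20, 12:45-14:40.
Elena ∩ Jonas ∩ Pablo ∩ Ben ∩ Maria: 08:30-10:15, 10:20-10:55, 11:25-12:20, 12:45-14:40.
Elena ∩ Jonas ∩ Pablo ∩ Ben ∩ Maria ∩ Dana: 08:30-10:15, 12:45-14:40.
The longest is 12:45-14:40 at 115 minutes.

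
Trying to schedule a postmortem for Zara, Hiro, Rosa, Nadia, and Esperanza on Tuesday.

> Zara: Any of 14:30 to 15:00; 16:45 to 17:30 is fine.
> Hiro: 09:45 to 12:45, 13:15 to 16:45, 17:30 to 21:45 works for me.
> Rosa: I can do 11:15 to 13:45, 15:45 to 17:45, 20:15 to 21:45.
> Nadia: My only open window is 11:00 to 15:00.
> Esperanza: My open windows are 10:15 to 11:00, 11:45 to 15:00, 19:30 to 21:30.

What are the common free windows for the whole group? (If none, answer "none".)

Zara ∩ Hiro: 14:30-15:00.
Zara ∩ Hiro ∩ Rosa: ∅.
Zara ∩ Hiro ∩ Rosa ∩ Nadia: ∅.
Zara ∩ Hiro ∩ Rosa ∩ Nadia ∩ Esperanza: ∅.
There is no time when everyone is free.

none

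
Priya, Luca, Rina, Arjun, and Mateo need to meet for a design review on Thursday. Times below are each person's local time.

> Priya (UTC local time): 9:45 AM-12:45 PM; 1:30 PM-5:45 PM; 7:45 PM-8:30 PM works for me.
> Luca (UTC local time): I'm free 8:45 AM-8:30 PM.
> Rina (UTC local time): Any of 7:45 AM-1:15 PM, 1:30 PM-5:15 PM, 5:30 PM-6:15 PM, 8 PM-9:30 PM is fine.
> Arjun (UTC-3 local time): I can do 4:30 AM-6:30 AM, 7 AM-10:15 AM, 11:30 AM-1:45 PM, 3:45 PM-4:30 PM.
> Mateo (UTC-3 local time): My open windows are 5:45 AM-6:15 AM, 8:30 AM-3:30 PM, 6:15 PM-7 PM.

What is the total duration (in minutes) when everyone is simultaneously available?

210

Priya in UTC: 09:45-12:45, 13:30-17:45, 19:45-20:30.
Luca in UTC: 08:45-20:30.
Rina in UTC: 07:45-13:15, 13:30-17:15, 17:30-18:15, 20:00-21:30.
Arjun in UTC: 07:30-09:30, 10:00-13:15, 14:30-16:45, 18:45-19:30 (add 3h to convert from UTC-3).
Mateo in UTC: 08:45-09:15, 11:30-18:30, 21:15-22:00 (add 3h to convert from UTC-3).
Priya ∩ Luca: 09:45-12:45, 13:30-17:45, 19:45-20:30.
Priya ∩ Luca ∩ Rina: 09:45-12:45, 13:30-17:15, 17:30-17:45, 20:00-20:30.
Priya ∩ Luca ∩ Rina ∩ Arjun: 10:00-12:45, 14:30-16:45.
Priya ∩ Luca ∩ Rina ∩ Arjun ∩ Mateo: 11:30-12:45, 14:30-16:45.
Summing the common windows: 75 + 135 = 210 minutes.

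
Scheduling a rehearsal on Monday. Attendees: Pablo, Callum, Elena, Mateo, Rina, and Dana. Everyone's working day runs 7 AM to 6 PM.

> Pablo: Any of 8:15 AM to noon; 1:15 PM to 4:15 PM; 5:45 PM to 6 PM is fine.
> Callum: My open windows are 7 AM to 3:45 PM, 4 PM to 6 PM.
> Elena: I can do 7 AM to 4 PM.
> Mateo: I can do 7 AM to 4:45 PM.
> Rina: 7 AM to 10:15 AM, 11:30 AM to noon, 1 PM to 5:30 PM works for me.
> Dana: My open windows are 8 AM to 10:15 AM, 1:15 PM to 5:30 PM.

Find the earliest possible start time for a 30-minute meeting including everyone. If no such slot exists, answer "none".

08:15

Pablo ∩ Callum: 08:15-12:00, 13:15-15:45, 16:00-16:15, 17:45-18:00.
Pablo ∩ Callum ∩ Elena: 08:15-12:00, 13:15-15:45.
Pablo ∩ Callum ∩ Elena ∩ Mateo: 08:15-12:00, 13:15-15:45.
Pablo ∩ Callum ∩ Elena ∩ Mateo ∩ Rina: 08:15-10:15, 11:30-12:00, 13:15-15:45.
Pablo ∩ Callum ∩ Elena ∩ Mateo ∩ Rina ∩ Dana: 08:15-10:15, 13:15-15:45.
The first common window of at least 30 minutes is 08:15-10:15, so the earliest start is 08:15.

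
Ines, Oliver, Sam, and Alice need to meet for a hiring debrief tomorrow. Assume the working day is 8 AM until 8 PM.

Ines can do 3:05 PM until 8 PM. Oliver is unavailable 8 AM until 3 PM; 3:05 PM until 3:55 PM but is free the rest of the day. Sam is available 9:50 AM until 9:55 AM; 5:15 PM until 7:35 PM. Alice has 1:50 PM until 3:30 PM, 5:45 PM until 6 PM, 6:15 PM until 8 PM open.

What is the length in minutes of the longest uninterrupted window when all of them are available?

80

Ines free: 15:05-20:00.
Oliver free: 15:00-15:05, 15:55-20:00 (invert busy blocks within the working day).
Sam free: 09:50-09:55, 17:15-19:35.
Alice free: 13:50-15:30, 17:45-18:00, 18:15-20:00.
Ines ∩ Oliver: 15:55-20:00.
Ines ∩ Oliver ∩ Sam: 17:15-19:35.
Ines ∩ Oliver ∩ Sam ∩ Alice: 17:45-18:00, 18:15-19:35.
The longest is 18:15-19:35 at 80 minutes.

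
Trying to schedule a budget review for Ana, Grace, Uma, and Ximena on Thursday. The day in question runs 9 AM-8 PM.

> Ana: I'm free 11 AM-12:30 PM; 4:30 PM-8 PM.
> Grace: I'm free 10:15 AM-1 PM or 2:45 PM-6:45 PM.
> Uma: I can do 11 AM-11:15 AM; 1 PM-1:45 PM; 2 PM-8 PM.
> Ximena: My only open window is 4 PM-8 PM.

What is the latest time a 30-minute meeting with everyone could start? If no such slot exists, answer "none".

18:15

Ana ∩ Grace: 11:00-12:30, 16:30-18:45.
Ana ∩ Grace ∩ Uma: 11:00-11:15, 16:30-18:45.
Ana ∩ Grace ∩ Uma ∩ Ximena: 16:30-18:45.
The last common window of at least 30 minutes is 16:30-18:45; a 30-minute meeting can start as late as 18:15 and still end by 18:45.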